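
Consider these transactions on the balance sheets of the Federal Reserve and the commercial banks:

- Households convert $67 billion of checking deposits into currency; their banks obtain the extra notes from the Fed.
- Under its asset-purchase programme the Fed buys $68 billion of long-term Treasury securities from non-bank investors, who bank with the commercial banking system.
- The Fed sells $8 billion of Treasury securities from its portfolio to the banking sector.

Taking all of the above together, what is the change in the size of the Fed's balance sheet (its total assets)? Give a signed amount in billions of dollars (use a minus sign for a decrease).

Currency withdrawal $67 billion: only the composition of liabilities changes → 0.
Asset purchase (from non-banks) $68 billion: a Fed asset is acquired → +$68B.
OMO sale (to banks) $8 billion: a Fed asset is shed → −$8B.
Net: 0 + 68 − 8 = +$60 billion.

+$60 billion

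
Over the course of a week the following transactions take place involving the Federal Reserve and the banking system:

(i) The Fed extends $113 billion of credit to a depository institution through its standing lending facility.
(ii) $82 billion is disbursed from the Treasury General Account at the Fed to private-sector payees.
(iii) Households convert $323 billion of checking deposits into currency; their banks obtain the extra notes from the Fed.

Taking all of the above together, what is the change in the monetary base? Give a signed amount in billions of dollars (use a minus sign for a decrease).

Discount-window loan $113 billion: Fed balance sheet expands → +$113B.
Government spending $82 billion: a non-base liability converts back to reserves → +$82B.
Currency withdrawal $323 billion: just a shift between currency and reserves — both are base money → 0.
Net: 113 + 82 + 0 = +$195 billion.

+$195 billion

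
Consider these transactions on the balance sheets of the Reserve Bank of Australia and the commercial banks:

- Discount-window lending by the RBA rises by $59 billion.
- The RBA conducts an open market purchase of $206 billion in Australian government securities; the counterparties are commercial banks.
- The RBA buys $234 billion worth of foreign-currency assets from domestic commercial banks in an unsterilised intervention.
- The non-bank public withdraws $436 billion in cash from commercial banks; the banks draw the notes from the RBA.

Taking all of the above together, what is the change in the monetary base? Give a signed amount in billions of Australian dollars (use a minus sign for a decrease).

RBA balance sheet:
  Assets:      Securities +$206B, Loans to banks +$59B, Foreign assets +$234B
  Liabilities: Bank reserves +$63B, Currency in circulation +$436B
Commercial banking system:
  Assets:      Reserves at CB +$63B, Securities −$206B, Foreign assets −$234B
  Liabilities: Checkable deposits −$436B, Borrowings from CB +$59B
Monetary base = currency + reserves: +$436B + (+$63B) = +$499 billion.

+$499 billion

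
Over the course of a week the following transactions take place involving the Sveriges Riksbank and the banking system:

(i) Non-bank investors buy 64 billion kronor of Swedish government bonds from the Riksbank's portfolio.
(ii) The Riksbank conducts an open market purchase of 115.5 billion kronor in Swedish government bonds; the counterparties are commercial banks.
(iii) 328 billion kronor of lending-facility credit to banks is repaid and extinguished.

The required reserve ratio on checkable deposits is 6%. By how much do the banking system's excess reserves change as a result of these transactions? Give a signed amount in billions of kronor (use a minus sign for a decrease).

-272.66 billion

Asset sale (to non-banks) 64 billion kronor: reserves −64B, deposits −64B.
OMO purchase (from banks) 115.5 billion kronor: reserves +115.5B, deposits 0.
Discount-window repayment 328 billion kronor: reserves −328B, deposits 0.
Totals: Δreserves = −276.5B, Δdeposits = −64B.
Δrequired reserves = 6% × −64B = −3.84B.
Δexcess reserves = Δreserves − Δrequired = −276.5B − (−3.84B) = -272.66 billion.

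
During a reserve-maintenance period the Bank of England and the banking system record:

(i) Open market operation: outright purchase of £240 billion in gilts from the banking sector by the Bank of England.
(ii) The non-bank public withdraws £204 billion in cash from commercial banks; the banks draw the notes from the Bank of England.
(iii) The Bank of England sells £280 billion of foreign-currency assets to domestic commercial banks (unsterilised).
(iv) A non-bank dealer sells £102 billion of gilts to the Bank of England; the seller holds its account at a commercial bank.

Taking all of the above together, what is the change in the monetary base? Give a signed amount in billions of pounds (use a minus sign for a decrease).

+£62 billion

Bank of England balance sheet:
  Assets:      Securities +£342B, Foreign assets −£280B
  Liabilities: Bank reserves −£142B, Currency in circulation +£204B
Monetary base = currency + reserves: +£204B + (−£142B) = +£62 billion.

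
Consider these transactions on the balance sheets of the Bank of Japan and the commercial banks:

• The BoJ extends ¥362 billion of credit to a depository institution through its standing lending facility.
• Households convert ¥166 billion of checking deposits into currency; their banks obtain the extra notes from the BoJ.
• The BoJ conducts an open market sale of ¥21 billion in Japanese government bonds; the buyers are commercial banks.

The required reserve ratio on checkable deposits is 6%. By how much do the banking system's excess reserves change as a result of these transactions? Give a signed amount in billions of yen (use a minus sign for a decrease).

+¥184.96 billion

Discount-window loan ¥362 billion: reserves +¥362B, deposits 0.
Currency withdrawal ¥166 billion: reserves −¥166B, deposits −¥166B.
OMO sale (to banks) ¥21 billion: reserves −¥21B, deposits 0.
Totals: Δreserves = +¥175B, Δdeposits = −¥166B.
Δrequired reserves = 6% × −¥166B = −¥9.96B.
Δexcess reserves = Δreserves − Δrequired = +¥175B − (−¥9.96B) = +¥184.96 billion.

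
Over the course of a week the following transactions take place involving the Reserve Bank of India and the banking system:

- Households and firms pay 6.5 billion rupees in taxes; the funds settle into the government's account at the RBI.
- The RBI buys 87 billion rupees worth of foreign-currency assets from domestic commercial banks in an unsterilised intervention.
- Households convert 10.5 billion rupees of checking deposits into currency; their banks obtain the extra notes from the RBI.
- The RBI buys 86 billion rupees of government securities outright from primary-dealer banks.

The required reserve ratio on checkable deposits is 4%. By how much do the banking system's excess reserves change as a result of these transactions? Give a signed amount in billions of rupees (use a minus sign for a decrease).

Government account inflow 6.5 billion rupees: reserves −6.5B, deposits −6.5B.
FX purchase 87 billion rupees: reserves +87B, deposits 0.
Currency withdrawal 10.5 billion rupees: reserves −10.5B, deposits −10.5B.
OMO purchase (from banks) 86 billion rupees: reserves +86B, deposits 0.
Totals: Δreserves = +156B, Δdeposits = −17B.
Δrequired reserves = 4% × −17B = −0.68B.
Δexcess reserves = Δreserves − Δrequired = +156B − (−0.68B) = +156.68 billion.

+156.68 billion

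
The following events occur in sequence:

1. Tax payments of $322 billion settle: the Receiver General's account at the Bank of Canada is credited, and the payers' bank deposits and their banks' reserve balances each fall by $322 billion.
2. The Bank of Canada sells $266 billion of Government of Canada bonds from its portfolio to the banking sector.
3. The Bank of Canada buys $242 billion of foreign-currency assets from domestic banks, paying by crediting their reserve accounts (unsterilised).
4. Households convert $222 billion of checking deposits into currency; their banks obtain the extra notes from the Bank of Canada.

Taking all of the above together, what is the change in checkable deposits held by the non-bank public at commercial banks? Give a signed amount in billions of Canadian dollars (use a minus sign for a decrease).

Bank of Canada balance sheet:
  Assets:      Securities −$266B, Foreign assets +$242B
  Liabilities: Bank reserves −$568B, Currency in circulation +$222B, Government deposits +$322B
Commercial banking system:
  Assets:      Reserves at CB −$568B, Securities +$266B, Foreign assets −$242B
  Liabilities: Checkable deposits −$544B
So the change in checkable deposits held by the non-bank public at commercial banks is -$544 billion.

-$544 billion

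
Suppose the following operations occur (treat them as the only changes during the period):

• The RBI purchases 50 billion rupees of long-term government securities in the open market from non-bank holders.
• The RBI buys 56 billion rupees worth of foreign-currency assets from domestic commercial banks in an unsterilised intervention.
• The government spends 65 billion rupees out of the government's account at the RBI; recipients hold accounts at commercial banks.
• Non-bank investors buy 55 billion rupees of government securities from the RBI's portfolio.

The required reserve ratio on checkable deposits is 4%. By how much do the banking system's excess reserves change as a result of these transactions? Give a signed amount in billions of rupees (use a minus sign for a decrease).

+113.6 billion

Asset purchase (from non-banks) 50 billion rupees: reserves +50B, deposits +50B.
FX purchase 56 billion rupees: reserves +56B, deposits 0.
Government spending 65 billion rupees: reserves +65B, deposits +65B.
Asset sale (to non-banks) 55 billion rupees: reserves −55B, deposits −55B.
Totals: Δreserves = +116B, Δdeposits = +60B.
Δrequired reserves = 4% × +60B = +2.4B.
Δexcess reserves = Δreserves − Δrequired = +116B − (+2.4B) = +113.6 billion.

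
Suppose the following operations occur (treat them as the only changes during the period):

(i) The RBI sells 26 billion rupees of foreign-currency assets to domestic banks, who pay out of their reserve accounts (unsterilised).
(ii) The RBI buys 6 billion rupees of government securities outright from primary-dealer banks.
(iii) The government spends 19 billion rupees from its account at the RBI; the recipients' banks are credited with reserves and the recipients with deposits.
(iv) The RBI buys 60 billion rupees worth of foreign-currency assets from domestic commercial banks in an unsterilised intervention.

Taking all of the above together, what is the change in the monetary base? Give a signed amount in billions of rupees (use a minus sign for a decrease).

FX sale 26 billion rupees: RBI balance sheet contracts → −26B.
OMO purchase (from banks) 6 billion rupees: RBI balance sheet expands → +6B.
Government spending 19 billion rupees: a non-base liability converts back to reserves → +19B.
FX purchase 60 billion rupees: RBI balance sheet expands → +60B.
Net: −26 + 6 + 19 + 60 = +59 billion.

+59 billion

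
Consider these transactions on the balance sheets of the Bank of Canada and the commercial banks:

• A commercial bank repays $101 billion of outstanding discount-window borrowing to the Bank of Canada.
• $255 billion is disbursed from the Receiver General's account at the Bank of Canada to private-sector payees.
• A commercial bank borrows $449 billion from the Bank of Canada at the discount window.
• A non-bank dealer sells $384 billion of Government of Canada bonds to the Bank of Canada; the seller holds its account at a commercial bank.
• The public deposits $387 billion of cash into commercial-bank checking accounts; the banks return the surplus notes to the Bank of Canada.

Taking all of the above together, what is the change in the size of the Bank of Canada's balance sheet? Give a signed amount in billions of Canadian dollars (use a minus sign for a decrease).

+$732 billion

Discount-window repayment $101 billion: a Bank of Canada asset is shed → −$101B.
Government spending $255 billion: only the composition of liabilities changes → 0.
Discount-window loan $449 billion: a Bank of Canada asset is acquired → +$449B.
Asset purchase (from non-banks) $384 billion: a Bank of Canada asset is acquired → +$384B.
Currency deposit $387 billion: only the composition of liabilities changes → 0.
Net: −101 + 0 + 449 + 384 + 0 = +$732 billion.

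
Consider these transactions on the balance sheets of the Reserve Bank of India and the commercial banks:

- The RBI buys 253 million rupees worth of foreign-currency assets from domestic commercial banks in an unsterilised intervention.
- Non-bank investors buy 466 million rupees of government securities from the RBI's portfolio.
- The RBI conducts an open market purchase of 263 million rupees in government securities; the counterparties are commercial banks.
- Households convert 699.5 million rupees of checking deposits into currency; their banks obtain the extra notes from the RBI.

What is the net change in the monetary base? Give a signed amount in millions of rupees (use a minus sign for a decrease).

+50 million

FX purchase 253 million rupees: RBI balance sheet expands → +253M.
Asset sale (to non-banks) 466 million rupees: RBI balance sheet contracts → −466M.
OMO purchase (from banks) 263 million rupees: RBI balance sheet expands → +263M.
Currency withdrawal 699.5 million rupees: just a shift between currency and reserves — both are base money → 0.
Net: 253 − 466 + 263 + 0 = +50 million.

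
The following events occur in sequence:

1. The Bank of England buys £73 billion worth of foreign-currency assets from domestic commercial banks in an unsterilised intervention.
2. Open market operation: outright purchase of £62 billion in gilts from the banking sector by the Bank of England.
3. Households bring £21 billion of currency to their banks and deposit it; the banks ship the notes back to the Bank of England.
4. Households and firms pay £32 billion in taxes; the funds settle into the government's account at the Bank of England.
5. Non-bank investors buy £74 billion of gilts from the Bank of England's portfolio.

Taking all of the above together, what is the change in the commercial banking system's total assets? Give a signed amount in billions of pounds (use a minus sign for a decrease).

FX purchase £73 billion: just an asset swap on bank balance sheets → 0.
OMO purchase (from banks) £62 billion: just an asset swap on bank balance sheets → 0.
Currency deposit £21 billion: bank balance sheets expand → +£21B.
Government account inflow £32 billion: bank balance sheets shrink → −£32B.
Asset sale (to non-banks) £74 billion: bank balance sheets shrink → −£74B.
Net: 0 + 0 + 21 − 32 − 74 = -£85 billion.

-£85 billion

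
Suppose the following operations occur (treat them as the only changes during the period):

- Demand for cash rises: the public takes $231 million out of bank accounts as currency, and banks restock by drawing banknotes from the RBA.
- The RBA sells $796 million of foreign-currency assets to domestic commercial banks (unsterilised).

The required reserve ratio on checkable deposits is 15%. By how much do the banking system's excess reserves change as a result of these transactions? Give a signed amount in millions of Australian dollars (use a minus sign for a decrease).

-$992.35 million

Currency withdrawal $231 million: reserves −$231M, deposits −$231M.
FX sale $796 million: reserves −$796M, deposits 0.
Totals: Δreserves = −$1027M, Δdeposits = −$231M.
Δrequired reserves = 15% × −$231M = −$34.65M.
Δexcess reserves = Δreserves − Δrequired = −$1027M − (−$34.65M) = -$992.35 million.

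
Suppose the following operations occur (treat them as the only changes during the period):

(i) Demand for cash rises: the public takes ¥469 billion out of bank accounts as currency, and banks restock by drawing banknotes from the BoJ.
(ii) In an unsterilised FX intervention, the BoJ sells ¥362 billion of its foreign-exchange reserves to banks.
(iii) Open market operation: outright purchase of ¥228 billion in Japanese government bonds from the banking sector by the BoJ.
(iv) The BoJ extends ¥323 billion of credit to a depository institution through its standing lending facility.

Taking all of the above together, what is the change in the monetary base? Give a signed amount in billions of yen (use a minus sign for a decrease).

BoJ balance sheet:
  Assets:      Securities +¥228B, Loans to banks +¥323B, Foreign assets −¥362B
  Liabilities: Bank reserves −¥280B, Currency in circulation +¥469B
Commercial banking system:
  Assets:      Reserves at CB −¥280B, Securities −¥228B, Foreign assets +¥362B
  Liabilities: Checkable deposits −¥469B, Borrowings from CB +¥323B
Monetary base = currency + reserves: +¥469B + (−¥280B) = +¥189 billion.

+¥189 billion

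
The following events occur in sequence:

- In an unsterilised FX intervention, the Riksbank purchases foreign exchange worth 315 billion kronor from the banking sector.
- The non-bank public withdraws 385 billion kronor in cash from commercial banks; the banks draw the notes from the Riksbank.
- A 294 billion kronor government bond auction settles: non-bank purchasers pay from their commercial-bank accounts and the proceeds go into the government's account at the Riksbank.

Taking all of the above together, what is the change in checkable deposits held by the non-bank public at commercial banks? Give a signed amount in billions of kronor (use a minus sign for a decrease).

Riksbank balance sheet:
  Assets:      Foreign assets +315B
  Liabilities: Bank reserves −364B, Currency in circulation +385B, Government deposits +294B
Commercial banking system:
  Assets:      Reserves at CB −364B, Foreign assets −315B
  Liabilities: Checkable deposits −679B
So the change in checkable deposits held by the non-bank public at commercial banks is -679 billion.

-679 billion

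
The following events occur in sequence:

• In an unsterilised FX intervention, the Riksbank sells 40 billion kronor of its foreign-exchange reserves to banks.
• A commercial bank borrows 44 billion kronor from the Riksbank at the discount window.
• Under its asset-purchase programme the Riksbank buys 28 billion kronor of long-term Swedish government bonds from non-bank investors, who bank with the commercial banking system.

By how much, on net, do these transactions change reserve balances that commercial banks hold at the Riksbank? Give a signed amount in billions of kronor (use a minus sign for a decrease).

Riksbank balance sheet:
  Assets:      Securities +28B, Loans to banks +44B, Foreign assets −40B
  Liabilities: Bank reserves +32B
So the change in reserve balances that commercial banks hold at the Riksbank is +32 billion.

+32 billion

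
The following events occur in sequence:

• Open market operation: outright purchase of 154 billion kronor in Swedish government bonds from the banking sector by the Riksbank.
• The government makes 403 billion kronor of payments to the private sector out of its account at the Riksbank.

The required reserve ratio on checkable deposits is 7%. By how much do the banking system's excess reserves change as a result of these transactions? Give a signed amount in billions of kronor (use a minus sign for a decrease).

OMO purchase (from banks) 154 billion kronor: reserves +154B, deposits 0.
Government spending 403 billion kronor: reserves +403B, deposits +403B.
Totals: Δreserves = +557B, Δdeposits = +403B.
Δrequired reserves = 7% × +403B = +28.21B.
Δexcess reserves = Δreserves − Δrequired = +557B − (+28.21B) = +528.79 billion.

+528.79 billion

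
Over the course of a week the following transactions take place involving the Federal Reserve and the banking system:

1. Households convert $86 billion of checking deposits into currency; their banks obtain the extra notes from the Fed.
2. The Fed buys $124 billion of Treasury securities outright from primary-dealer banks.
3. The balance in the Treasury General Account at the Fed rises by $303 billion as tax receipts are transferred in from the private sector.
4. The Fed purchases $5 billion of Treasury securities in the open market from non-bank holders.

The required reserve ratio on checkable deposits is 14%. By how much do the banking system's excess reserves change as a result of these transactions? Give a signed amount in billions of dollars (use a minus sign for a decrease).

Currency withdrawal $86 billion: reserves −$86B, deposits −$86B.
OMO purchase (from banks) $124 billion: reserves +$124B, deposits 0.
Government account inflow $303 billion: reserves −$303B, deposits −$303B.
Asset purchase (from non-banks) $5 billion: reserves +$5B, deposits +$5B.
Totals: Δreserves = −$260B, Δdeposits = −$384B.
Δrequired reserves = 14% × −$384B = −$53.76B.
Δexcess reserves = Δreserves − Δrequired = −$260B − (−$53.76B) = -$206.24 billion.

-$206.24 billion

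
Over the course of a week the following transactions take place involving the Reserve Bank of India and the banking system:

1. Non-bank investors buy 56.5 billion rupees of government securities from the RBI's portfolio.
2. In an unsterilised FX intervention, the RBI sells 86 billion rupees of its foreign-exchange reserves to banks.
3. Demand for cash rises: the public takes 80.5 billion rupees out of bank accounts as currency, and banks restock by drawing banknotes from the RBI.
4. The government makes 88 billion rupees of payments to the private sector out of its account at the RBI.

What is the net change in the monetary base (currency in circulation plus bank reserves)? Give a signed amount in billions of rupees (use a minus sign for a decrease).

-54.5 billion

RBI balance sheet:
  Assets:      Securities −56.5B, Foreign assets −86B
  Liabilities: Bank reserves −135B, Currency in circulation +80.5B, Government deposits −88B
Monetary base = currency + reserves: +80.5B + (−135B) = -54.5 billion.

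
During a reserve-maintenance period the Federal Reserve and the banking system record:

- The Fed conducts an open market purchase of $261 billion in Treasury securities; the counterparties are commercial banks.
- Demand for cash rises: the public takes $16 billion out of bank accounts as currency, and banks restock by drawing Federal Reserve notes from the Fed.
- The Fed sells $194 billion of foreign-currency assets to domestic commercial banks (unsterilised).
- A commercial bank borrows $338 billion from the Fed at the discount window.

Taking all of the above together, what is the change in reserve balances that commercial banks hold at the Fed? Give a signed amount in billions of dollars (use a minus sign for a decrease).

OMO purchase (from banks) $261 billion: the Fed pays by crediting reserve accounts → +$261B.
Currency withdrawal $16 billion: banks swap reserves for currency → −$16B.
FX sale $194 billion: the buying banks pay out of their reserve balances → −$194B.
Discount-window loan $338 billion: the loan is credited to the bank's reserve account → +$338B.
Net: 261 − 16 − 194 + 338 = +$389 billion.

+$389 billion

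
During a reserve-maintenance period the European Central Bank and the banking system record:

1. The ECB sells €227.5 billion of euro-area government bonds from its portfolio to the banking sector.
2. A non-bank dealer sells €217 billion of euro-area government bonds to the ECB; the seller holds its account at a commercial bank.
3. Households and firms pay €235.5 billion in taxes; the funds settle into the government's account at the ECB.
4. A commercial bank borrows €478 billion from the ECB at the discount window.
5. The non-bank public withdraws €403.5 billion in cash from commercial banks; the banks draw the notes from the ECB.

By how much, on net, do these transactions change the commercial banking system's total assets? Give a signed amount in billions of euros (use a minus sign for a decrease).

OMO sale (to banks) €227.5 billion: just an asset swap on bank balance sheets → 0.
Asset purchase (from non-banks) €217 billion: bank balance sheets expand → +€217B.
Government account inflow €235.5 billion: bank balance sheets shrink → −€235.5B.
Discount-window loan €478 billion: bank balance sheets expand → +€478B.
Currency withdrawal €403.5 billion: bank balance sheets shrink → −€403.5B.
Net: 0 + 217 − 235.5 + 478 − 403.5 = +€56 billion.

+€56 billion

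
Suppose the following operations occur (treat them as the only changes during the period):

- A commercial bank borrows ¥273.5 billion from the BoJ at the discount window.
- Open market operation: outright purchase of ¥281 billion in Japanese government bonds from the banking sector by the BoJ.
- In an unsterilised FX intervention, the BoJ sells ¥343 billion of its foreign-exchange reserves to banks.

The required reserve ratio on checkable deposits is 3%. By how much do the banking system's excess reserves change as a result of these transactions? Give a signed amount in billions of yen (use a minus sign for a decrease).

Discount-window loan ¥273.5 billion: reserves +¥273.5B, deposits 0.
OMO purchase (from banks) ¥281 billion: reserves +¥281B, deposits 0.
FX sale ¥343 billion: reserves −¥343B, deposits 0.
Totals: Δreserves = +¥211.5B, Δdeposits = 0.
Δrequired reserves = 3% × 0 = 0.
Δexcess reserves = Δreserves − Δrequired = +¥211.5B − (0) = +¥211.5 billion.

+¥211.5 billion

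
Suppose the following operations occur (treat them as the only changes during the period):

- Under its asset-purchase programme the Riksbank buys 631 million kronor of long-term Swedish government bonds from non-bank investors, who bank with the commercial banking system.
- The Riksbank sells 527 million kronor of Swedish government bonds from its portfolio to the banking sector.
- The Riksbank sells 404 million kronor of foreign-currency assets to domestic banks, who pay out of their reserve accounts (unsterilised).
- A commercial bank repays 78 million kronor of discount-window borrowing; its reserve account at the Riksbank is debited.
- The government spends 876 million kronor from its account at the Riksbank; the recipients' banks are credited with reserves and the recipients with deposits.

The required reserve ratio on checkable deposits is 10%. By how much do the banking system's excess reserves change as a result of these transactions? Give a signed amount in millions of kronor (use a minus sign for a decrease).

+347.3 million

Asset purchase (from non-banks) 631 million kronor: reserves +631M, deposits +631M.
OMO sale (to banks) 527 million kronor: reserves −527M, deposits 0.
FX sale 404 million kronor: reserves −404M, deposits 0.
Discount-window repayment 78 million kronor: reserves −78M, deposits 0.
Government spending 876 million kronor: reserves +876M, deposits +876M.
Totals: Δreserves = +498M, Δdeposits = +1507M.
Δrequired reserves = 10% × +1507M = +150.7M.
Δexcess reserves = Δreserves − Δrequired = +498M − (+150.7M) = +347.3 million.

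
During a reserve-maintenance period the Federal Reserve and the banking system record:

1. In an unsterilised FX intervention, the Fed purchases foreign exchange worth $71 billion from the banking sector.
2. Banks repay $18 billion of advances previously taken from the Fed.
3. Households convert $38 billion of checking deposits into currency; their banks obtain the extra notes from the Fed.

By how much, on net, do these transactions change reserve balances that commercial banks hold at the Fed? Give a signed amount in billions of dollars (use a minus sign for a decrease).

+$15 billion

Fed balance sheet:
  Assets:      Loans to banks −$18B, Foreign assets +$71B
  Liabilities: Bank reserves +$15B, Currency in circulation +$38B
So the change in reserve balances that commercial banks hold at the Fed is +$15 billion.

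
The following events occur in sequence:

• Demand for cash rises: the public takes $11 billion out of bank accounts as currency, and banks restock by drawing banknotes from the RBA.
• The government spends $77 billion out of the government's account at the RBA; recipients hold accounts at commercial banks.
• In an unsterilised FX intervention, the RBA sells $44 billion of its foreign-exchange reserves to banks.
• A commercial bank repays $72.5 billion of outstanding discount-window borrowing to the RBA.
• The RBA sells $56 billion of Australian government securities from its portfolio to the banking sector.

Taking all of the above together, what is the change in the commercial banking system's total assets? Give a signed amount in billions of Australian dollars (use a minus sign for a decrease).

Currency withdrawal $11 billion: bank balance sheets shrink → −$11B.
Government spending $77 billion: bank balance sheets expand → +$77B.
FX sale $44 billion: just an asset swap on bank balance sheets → 0.
Discount-window repayment $72.5 billion: bank balance sheets shrink → −$72.5B.
OMO sale (to banks) $56 billion: just an asset swap on bank balance sheets → 0.
Net: −11 + 77 + 0 − 72.5 + 0 = -$6.5 billion.

-$6.5 billion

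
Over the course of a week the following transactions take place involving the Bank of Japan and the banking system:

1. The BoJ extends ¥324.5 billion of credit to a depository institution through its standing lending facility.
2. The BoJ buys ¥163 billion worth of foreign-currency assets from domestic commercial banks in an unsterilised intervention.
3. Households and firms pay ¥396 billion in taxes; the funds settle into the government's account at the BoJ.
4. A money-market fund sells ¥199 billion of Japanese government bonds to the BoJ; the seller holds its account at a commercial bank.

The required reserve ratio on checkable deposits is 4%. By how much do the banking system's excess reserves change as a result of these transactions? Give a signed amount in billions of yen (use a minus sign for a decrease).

Discount-window loan ¥324.5 billion: reserves +¥324.5B, deposits 0.
FX purchase ¥163 billion: reserves +¥163B, deposits 0.
Government account inflow ¥396 billion: reserves −¥396B, deposits −¥396B.
Asset purchase (from non-banks) ¥199 billion: reserves +¥199B, deposits +¥199B.
Totals: Δreserves = +¥290.5B, Δdeposits = −¥197B.
Δrequired reserves = 4% × −¥197B = −¥7.88B.
Δexcess reserves = Δreserves − Δrequired = +¥290.5B − (−¥7.88B) = +¥298.38 billion.

+¥298.38 billion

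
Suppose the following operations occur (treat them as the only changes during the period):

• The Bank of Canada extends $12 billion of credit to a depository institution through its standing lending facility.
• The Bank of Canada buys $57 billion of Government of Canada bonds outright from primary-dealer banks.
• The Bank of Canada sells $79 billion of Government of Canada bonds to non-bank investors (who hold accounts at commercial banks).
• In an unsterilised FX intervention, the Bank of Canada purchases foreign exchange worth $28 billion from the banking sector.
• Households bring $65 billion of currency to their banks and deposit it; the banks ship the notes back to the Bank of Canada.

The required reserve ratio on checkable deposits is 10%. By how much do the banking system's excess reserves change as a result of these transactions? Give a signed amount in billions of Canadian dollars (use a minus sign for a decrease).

Discount-window loan $12 billion: reserves +$12B, deposits 0.
OMO purchase (from banks) $57 billion: reserves +$57B, deposits 0.
Asset sale (to non-banks) $79 billion: reserves −$79B, deposits −$79B.
FX purchase $28 billion: reserves +$28B, deposits 0.
Currency deposit $65 billion: reserves +$65B, deposits +$65B.
Totals: Δreserves = +$83B, Δdeposits = −$14B.
Δrequired reserves = 10% × −$14B = −$1.4B.
Δexcess reserves = Δreserves − Δrequired = +$83B − (−$1.4B) = +$84.4 billion.

+$84.4 billion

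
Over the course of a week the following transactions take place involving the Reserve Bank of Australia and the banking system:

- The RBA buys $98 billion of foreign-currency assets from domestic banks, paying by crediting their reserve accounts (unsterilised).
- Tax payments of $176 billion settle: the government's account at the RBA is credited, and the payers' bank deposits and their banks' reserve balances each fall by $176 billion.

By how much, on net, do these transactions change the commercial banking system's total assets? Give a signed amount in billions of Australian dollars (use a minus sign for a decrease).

RBA balance sheet:
  Assets:      Foreign assets +$98B
  Liabilities: Bank reserves −$78B, Government deposits +$176B
Commercial banking system:
  Assets:      Reserves at CB −$78B, Foreign assets −$98B
  Liabilities: Checkable deposits −$176B
Change in total bank assets = -$176 billion.

-$176 billion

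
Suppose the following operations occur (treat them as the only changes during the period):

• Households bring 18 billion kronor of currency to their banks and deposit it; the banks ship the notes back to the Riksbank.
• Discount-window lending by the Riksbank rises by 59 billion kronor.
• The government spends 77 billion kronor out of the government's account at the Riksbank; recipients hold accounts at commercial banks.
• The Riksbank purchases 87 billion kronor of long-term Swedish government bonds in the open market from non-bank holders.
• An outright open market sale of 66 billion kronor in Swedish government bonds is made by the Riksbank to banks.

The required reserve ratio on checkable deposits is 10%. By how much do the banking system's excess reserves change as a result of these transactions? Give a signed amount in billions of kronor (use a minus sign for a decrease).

+156.8 billion

Currency deposit 18 billion kronor: reserves +18B, deposits +18B.
Discount-window loan 59 billion kronor: reserves +59B, deposits 0.
Government spending 77 billion kronor: reserves +77B, deposits +77B.
Asset purchase (from non-banks) 87 billion kronor: reserves +87B, deposits +87B.
OMO sale (to banks) 66 billion kronor: reserves −66B, deposits 0.
Totals: Δreserves = +175B, Δdeposits = +182B.
Δrequired reserves = 10% × +182B = +18.2B.
Δexcess reserves = Δreserves − Δrequired = +175B − (+18.2B) = +156.8 billion.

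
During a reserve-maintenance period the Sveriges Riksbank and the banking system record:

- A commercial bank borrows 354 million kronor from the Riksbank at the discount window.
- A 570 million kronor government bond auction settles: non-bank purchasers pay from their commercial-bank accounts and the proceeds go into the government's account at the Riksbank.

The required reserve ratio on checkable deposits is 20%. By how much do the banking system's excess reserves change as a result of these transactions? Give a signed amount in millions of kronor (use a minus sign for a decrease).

-102 million

Discount-window loan 354 million kronor: reserves +354M, deposits 0.
Government account inflow 570 million kronor: reserves −570M, deposits −570M.
Totals: Δreserves = −216M, Δdeposits = −570M.
Δrequired reserves = 20% × −570M = −114M.
Δexcess reserves = Δreserves − Δrequired = −216M − (−114M) = -102 million.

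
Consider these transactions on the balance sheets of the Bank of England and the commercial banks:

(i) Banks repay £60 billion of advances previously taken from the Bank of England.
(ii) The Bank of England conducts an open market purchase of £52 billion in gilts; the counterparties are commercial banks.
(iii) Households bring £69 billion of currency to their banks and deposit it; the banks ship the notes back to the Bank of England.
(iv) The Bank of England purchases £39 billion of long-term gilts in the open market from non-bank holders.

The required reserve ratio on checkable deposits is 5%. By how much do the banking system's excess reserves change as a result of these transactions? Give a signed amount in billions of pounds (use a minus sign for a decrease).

+£94.6 billion

Discount-window repayment £60 billion: reserves −£60B, deposits 0.
OMO purchase (from banks) £52 billion: reserves +£52B, deposits 0.
Currency deposit £69 billion: reserves +£69B, deposits +£69B.
Asset purchase (from non-banks) £39 billion: reserves +£39B, deposits +£39B.
Totals: Δreserves = +£100B, Δdeposits = +£108B.
Δrequired reserves = 5% × +£108B = +£5.4B.
Δexcess reserves = Δreserves − Δrequired = +£100B − (+£5.4B) = +£94.6 billion.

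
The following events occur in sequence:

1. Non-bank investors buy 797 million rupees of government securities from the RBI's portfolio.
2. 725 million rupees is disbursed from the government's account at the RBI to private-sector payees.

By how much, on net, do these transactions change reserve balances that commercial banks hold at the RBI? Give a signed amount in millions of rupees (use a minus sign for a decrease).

-72 million

RBI balance sheet:
  Assets:      Securities −797M
  Liabilities: Bank reserves −72M, Government deposits −725M
Commercial banking system:
  Assets:      Reserves at CB −72M
  Liabilities: Checkable deposits −72M
So the change in reserve balances that commercial banks hold at the RBI is -72 million.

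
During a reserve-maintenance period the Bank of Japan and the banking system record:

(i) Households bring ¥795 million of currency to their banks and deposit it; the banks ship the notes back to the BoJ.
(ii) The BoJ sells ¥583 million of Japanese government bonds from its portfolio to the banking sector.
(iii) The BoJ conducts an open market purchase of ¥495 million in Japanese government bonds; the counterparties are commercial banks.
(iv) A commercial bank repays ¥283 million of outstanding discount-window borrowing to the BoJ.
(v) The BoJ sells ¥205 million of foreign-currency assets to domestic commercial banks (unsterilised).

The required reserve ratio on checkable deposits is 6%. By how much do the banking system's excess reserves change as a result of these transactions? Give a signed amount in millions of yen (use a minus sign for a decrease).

Currency deposit ¥795 million: reserves +¥795M, deposits +¥795M.
OMO sale (to banks) ¥583 million: reserves −¥583M, deposits 0.
OMO purchase (from banks) ¥495 million: reserves +¥495M, deposits 0.
Discount-window repayment ¥283 million: reserves −¥283M, deposits 0.
FX sale ¥205 million: reserves −¥205M, deposits 0.
Totals: Δreserves = +¥219M, Δdeposits = +¥795M.
Δrequired reserves = 6% × +¥795M = +¥47.7M.
Δexcess reserves = Δreserves − Δrequired = +¥219M − (+¥47.7M) = +¥171.3 million.

+¥171.3 million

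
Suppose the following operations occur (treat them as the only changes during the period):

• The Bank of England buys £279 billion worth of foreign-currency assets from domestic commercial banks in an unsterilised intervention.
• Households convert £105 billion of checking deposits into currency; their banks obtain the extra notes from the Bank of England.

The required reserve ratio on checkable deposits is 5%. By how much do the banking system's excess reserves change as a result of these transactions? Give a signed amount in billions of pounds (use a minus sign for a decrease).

FX purchase £279 billion: reserves +£279B, deposits 0.
Currency withdrawal £105 billion: reserves −£105B, deposits −£105B.
Totals: Δreserves = +£174B, Δdeposits = −£105B.
Δrequired reserves = 5% × −£105B = −£5.25B.
Δexcess reserves = Δreserves − Δrequired = +£174B − (−£5.25B) = +£179.25 billion.

+£179.25 billion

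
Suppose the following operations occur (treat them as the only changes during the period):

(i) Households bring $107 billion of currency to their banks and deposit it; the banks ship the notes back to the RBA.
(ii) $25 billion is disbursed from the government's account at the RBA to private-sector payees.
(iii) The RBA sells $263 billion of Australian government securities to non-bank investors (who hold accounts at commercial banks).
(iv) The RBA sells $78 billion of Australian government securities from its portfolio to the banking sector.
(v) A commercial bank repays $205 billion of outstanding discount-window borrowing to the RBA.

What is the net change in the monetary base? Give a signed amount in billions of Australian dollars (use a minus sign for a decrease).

-$521 billion

RBA balance sheet:
  Assets:      Securities −$341B, Loans to banks −$205B
  Liabilities: Bank reserves −$414B, Currency in circulation −$107B, Government deposits −$25B
Commercial banking system:
  Assets:      Reserves at CB −$414B, Securities +$78B
  Liabilities: Checkable deposits −$131B, Borrowings from CB −$205B
Monetary base = currency + reserves: −$107B + (−$414B) = -$521 billion.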